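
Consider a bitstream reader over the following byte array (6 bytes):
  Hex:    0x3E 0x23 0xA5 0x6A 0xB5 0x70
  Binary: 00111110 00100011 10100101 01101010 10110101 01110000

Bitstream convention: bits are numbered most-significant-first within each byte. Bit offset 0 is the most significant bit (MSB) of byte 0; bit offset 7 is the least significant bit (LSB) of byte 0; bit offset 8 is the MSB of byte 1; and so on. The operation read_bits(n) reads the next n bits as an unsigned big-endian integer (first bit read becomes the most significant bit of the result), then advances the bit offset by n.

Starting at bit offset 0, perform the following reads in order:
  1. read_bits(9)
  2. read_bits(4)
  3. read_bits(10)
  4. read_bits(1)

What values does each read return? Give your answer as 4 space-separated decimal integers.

Read 1: bits[0:9] width=9 -> value=124 (bin 001111100); offset now 9 = byte 1 bit 1; 39 bits remain
Read 2: bits[9:13] width=4 -> value=4 (bin 0100); offset now 13 = byte 1 bit 5; 35 bits remain
Read 3: bits[13:23] width=10 -> value=466 (bin 0111010010); offset now 23 = byte 2 bit 7; 25 bits remain
Read 4: bits[23:24] width=1 -> value=1 (bin 1); offset now 24 = byte 3 bit 0; 24 bits remain

Answer: 124 4 466 1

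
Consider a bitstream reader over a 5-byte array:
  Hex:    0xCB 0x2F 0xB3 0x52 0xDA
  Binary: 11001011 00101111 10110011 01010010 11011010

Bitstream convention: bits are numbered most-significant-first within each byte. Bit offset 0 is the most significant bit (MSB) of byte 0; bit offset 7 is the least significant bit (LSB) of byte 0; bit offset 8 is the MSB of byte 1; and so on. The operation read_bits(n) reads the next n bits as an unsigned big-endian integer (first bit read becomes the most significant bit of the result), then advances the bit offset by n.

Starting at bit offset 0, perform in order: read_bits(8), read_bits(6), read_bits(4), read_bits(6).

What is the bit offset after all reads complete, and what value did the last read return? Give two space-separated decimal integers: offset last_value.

Answer: 24 51

Derivation:
Read 1: bits[0:8] width=8 -> value=203 (bin 11001011); offset now 8 = byte 1 bit 0; 32 bits remain
Read 2: bits[8:14] width=6 -> value=11 (bin 001011); offset now 14 = byte 1 bit 6; 26 bits remain
Read 3: bits[14:18] width=4 -> value=14 (bin 1110); offset now 18 = byte 2 bit 2; 22 bits remain
Read 4: bits[18:24] width=6 -> value=51 (bin 110011); offset now 24 = byte 3 bit 0; 16 bits remain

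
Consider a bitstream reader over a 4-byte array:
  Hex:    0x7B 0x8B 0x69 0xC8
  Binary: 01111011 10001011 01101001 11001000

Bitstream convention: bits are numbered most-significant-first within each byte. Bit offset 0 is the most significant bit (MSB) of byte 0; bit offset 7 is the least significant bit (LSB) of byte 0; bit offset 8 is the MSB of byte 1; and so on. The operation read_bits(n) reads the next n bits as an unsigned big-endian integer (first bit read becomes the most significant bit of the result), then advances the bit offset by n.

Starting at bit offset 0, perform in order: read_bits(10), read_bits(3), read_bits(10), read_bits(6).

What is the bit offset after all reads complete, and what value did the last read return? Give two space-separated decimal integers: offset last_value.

Answer: 29 57

Derivation:
Read 1: bits[0:10] width=10 -> value=494 (bin 0111101110); offset now 10 = byte 1 bit 2; 22 bits remain
Read 2: bits[10:13] width=3 -> value=1 (bin 001); offset now 13 = byte 1 bit 5; 19 bits remain
Read 3: bits[13:23] width=10 -> value=436 (bin 0110110100); offset now 23 = byte 2 bit 7; 9 bits remain
Read 4: bits[23:29] width=6 -> value=57 (bin 111001); offset now 29 = byte 3 bit 5; 3 bits remain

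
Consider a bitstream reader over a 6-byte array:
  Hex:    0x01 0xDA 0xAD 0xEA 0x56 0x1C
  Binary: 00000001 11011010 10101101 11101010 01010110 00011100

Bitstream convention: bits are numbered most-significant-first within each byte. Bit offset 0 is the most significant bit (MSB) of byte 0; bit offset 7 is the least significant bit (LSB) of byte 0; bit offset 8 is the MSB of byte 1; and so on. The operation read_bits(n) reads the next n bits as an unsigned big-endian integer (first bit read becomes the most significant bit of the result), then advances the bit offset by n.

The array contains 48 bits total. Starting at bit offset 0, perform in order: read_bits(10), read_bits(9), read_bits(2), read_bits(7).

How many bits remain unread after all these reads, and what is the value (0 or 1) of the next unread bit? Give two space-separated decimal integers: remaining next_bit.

Read 1: bits[0:10] width=10 -> value=7 (bin 0000000111); offset now 10 = byte 1 bit 2; 38 bits remain
Read 2: bits[10:19] width=9 -> value=213 (bin 011010101); offset now 19 = byte 2 bit 3; 29 bits remain
Read 3: bits[19:21] width=2 -> value=1 (bin 01); offset now 21 = byte 2 bit 5; 27 bits remain
Read 4: bits[21:28] width=7 -> value=94 (bin 1011110); offset now 28 = byte 3 bit 4; 20 bits remain

Answer: 20 1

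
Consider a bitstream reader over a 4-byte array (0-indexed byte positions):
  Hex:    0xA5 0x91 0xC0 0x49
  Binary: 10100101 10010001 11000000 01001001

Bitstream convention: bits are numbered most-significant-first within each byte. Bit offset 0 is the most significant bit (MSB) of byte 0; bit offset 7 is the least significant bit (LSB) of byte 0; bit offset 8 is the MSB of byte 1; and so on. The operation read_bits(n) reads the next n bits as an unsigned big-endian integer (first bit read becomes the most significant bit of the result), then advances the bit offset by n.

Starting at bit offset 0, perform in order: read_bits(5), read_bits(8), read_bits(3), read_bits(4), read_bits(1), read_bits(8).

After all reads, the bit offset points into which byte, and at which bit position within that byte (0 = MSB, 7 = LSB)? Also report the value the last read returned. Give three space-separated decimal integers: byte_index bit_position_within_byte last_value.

Read 1: bits[0:5] width=5 -> value=20 (bin 10100); offset now 5 = byte 0 bit 5; 27 bits remain
Read 2: bits[5:13] width=8 -> value=178 (bin 10110010); offset now 13 = byte 1 bit 5; 19 bits remain
Read 3: bits[13:16] width=3 -> value=1 (bin 001); offset now 16 = byte 2 bit 0; 16 bits remain
Read 4: bits[16:20] width=4 -> value=12 (bin 1100); offset now 20 = byte 2 bit 4; 12 bits remain
Read 5: bits[20:21] width=1 -> value=0 (bin 0); offset now 21 = byte 2 bit 5; 11 bits remain
Read 6: bits[21:29] width=8 -> value=9 (bin 00001001); offset now 29 = byte 3 bit 5; 3 bits remain

Answer: 3 5 9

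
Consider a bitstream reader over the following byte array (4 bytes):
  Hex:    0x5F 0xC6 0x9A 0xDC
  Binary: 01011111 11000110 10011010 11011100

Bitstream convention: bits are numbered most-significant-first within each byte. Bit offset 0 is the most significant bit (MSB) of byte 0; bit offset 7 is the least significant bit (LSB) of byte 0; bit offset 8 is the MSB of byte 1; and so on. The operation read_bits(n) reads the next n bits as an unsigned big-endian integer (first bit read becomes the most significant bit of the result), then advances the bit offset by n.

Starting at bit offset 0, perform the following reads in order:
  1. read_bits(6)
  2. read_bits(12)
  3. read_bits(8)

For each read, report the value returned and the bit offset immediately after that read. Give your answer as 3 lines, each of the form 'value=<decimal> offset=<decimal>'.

Answer: value=23 offset=6
value=3866 offset=18
value=107 offset=26

Derivation:
Read 1: bits[0:6] width=6 -> value=23 (bin 010111); offset now 6 = byte 0 bit 6; 26 bits remain
Read 2: bits[6:18] width=12 -> value=3866 (bin 111100011010); offset now 18 = byte 2 bit 2; 14 bits remain
Read 3: bits[18:26] width=8 -> value=107 (bin 01101011); offset now 26 = byte 3 bit 2; 6 bits remain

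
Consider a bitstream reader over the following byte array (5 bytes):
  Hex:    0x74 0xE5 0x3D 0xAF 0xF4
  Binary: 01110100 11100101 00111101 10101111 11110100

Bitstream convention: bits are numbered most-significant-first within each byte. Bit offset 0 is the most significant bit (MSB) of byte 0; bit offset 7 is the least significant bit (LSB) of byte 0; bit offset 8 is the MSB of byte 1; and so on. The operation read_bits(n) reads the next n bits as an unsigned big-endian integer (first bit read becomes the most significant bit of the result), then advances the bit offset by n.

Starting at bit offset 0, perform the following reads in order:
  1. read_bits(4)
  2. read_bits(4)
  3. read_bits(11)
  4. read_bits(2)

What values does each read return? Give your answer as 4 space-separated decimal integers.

Read 1: bits[0:4] width=4 -> value=7 (bin 0111); offset now 4 = byte 0 bit 4; 36 bits remain
Read 2: bits[4:8] width=4 -> value=4 (bin 0100); offset now 8 = byte 1 bit 0; 32 bits remain
Read 3: bits[8:19] width=11 -> value=1833 (bin 11100101001); offset now 19 = byte 2 bit 3; 21 bits remain
Read 4: bits[19:21] width=2 -> value=3 (bin 11); offset now 21 = byte 2 bit 5; 19 bits remain

Answer: 7 4 1833 3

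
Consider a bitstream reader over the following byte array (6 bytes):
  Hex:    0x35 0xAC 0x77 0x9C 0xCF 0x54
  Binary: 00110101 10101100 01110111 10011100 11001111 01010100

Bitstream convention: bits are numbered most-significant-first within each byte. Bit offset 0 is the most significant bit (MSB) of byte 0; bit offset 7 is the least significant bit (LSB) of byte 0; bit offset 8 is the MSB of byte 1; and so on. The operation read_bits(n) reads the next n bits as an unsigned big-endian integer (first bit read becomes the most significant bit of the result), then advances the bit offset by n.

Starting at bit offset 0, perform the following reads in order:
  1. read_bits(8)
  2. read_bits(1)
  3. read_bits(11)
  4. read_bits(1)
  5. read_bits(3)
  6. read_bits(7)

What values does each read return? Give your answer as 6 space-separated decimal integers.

Read 1: bits[0:8] width=8 -> value=53 (bin 00110101); offset now 8 = byte 1 bit 0; 40 bits remain
Read 2: bits[8:9] width=1 -> value=1 (bin 1); offset now 9 = byte 1 bit 1; 39 bits remain
Read 3: bits[9:20] width=11 -> value=711 (bin 01011000111); offset now 20 = byte 2 bit 4; 28 bits remain
Read 4: bits[20:21] width=1 -> value=0 (bin 0); offset now 21 = byte 2 bit 5; 27 bits remain
Read 5: bits[21:24] width=3 -> value=7 (bin 111); offset now 24 = byte 3 bit 0; 24 bits remain
Read 6: bits[24:31] width=7 -> value=78 (bin 1001110); offset now 31 = byte 3 bit 7; 17 bits remain

Answer: 53 1 711 0 7 78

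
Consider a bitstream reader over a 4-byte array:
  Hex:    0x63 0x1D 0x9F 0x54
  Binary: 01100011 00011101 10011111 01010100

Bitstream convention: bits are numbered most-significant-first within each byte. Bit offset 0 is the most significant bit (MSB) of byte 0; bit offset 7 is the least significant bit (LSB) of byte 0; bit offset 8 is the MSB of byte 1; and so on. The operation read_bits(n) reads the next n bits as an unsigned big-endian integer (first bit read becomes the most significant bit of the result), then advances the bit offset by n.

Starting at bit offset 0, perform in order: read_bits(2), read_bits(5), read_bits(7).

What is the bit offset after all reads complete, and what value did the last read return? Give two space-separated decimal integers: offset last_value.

Read 1: bits[0:2] width=2 -> value=1 (bin 01); offset now 2 = byte 0 bit 2; 30 bits remain
Read 2: bits[2:7] width=5 -> value=17 (bin 10001); offset now 7 = byte 0 bit 7; 25 bits remain
Read 3: bits[7:14] width=7 -> value=71 (bin 1000111); offset now 14 = byte 1 bit 6; 18 bits remain

Answer: 14 71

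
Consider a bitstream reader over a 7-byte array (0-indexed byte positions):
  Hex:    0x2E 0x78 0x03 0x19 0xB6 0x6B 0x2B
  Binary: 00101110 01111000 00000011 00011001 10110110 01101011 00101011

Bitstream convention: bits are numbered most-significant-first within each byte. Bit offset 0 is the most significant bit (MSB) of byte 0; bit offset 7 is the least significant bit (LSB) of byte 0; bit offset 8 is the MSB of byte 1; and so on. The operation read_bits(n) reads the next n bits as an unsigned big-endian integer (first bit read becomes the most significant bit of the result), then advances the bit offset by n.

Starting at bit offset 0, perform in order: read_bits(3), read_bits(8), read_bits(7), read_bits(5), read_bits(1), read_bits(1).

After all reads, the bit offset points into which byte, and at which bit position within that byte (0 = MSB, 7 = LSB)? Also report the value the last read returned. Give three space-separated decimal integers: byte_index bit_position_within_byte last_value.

Read 1: bits[0:3] width=3 -> value=1 (bin 001); offset now 3 = byte 0 bit 3; 53 bits remain
Read 2: bits[3:11] width=8 -> value=115 (bin 01110011); offset now 11 = byte 1 bit 3; 45 bits remain
Read 3: bits[11:18] width=7 -> value=96 (bin 1100000); offset now 18 = byte 2 bit 2; 38 bits remain
Read 4: bits[18:23] width=5 -> value=1 (bin 00001); offset now 23 = byte 2 bit 7; 33 bits remain
Read 5: bits[23:24] width=1 -> value=1 (bin 1); offset now 24 = byte 3 bit 0; 32 bits remain
Read 6: bits[24:25] width=1 -> value=0 (bin 0); offset now 25 = byte 3 bit 1; 31 bits remain

Answer: 3 1 0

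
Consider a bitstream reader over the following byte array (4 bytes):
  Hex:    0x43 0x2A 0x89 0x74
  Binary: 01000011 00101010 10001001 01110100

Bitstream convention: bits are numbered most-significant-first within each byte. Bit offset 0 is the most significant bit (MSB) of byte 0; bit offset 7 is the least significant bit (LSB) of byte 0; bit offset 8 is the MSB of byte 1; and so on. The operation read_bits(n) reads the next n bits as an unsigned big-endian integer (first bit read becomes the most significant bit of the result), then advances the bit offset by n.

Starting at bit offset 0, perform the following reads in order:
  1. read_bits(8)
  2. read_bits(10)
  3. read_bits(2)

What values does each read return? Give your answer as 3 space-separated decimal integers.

Answer: 67 170 0

Derivation:
Read 1: bits[0:8] width=8 -> value=67 (bin 01000011); offset now 8 = byte 1 bit 0; 24 bits remain
Read 2: bits[8:18] width=10 -> value=170 (bin 0010101010); offset now 18 = byte 2 bit 2; 14 bits remain
Read 3: bits[18:20] width=2 -> value=0 (bin 00); offset now 20 = byte 2 bit 4; 12 bits remain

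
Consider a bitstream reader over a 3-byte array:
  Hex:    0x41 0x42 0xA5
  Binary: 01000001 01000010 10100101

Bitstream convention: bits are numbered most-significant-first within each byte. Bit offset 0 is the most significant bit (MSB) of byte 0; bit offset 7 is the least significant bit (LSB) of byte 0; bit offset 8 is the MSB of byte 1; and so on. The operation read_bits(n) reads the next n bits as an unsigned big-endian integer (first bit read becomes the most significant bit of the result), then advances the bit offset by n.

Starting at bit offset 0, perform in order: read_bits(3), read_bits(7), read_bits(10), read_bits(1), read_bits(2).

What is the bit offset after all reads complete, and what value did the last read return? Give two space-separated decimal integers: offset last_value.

Read 1: bits[0:3] width=3 -> value=2 (bin 010); offset now 3 = byte 0 bit 3; 21 bits remain
Read 2: bits[3:10] width=7 -> value=5 (bin 0000101); offset now 10 = byte 1 bit 2; 14 bits remain
Read 3: bits[10:20] width=10 -> value=42 (bin 0000101010); offset now 20 = byte 2 bit 4; 4 bits remain
Read 4: bits[20:21] width=1 -> value=0 (bin 0); offset now 21 = byte 2 bit 5; 3 bits remain
Read 5: bits[21:23] width=2 -> value=2 (bin 10); offset now 23 = byte 2 bit 7; 1 bits remain

Answer: 23 2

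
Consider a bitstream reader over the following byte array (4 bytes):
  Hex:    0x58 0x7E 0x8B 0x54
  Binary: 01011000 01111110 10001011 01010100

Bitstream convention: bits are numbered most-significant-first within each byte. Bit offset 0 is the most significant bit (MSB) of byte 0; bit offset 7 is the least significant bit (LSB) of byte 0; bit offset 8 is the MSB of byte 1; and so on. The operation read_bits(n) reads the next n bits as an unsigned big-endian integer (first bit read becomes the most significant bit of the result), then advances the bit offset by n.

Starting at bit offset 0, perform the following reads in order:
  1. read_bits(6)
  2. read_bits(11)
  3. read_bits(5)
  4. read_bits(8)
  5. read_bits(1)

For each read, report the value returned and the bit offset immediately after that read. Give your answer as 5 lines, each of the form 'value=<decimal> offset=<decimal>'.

Answer: value=22 offset=6
value=253 offset=17
value=2 offset=22
value=213 offset=30
value=0 offset=31

Derivation:
Read 1: bits[0:6] width=6 -> value=22 (bin 010110); offset now 6 = byte 0 bit 6; 26 bits remain
Read 2: bits[6:17] width=11 -> value=253 (bin 00011111101); offset now 17 = byte 2 bit 1; 15 bits remain
Read 3: bits[17:22] width=5 -> value=2 (bin 00010); offset now 22 = byte 2 bit 6; 10 bits remain
Read 4: bits[22:30] width=8 -> value=213 (bin 11010101); offset now 30 = byte 3 bit 6; 2 bits remain
Read 5: bits[30:31] width=1 -> value=0 (bin 0); offset now 31 = byte 3 bit 7; 1 bits remain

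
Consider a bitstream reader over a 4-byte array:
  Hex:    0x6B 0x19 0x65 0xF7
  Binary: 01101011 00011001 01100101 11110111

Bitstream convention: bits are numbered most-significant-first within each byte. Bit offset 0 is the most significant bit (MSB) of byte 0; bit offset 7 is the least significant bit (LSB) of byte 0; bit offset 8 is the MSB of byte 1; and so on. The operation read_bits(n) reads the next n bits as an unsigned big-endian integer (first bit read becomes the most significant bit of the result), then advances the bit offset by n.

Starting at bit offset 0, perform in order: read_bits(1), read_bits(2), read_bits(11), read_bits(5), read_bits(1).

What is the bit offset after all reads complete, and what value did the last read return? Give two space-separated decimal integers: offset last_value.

Answer: 20 0

Derivation:
Read 1: bits[0:1] width=1 -> value=0 (bin 0); offset now 1 = byte 0 bit 1; 31 bits remain
Read 2: bits[1:3] width=2 -> value=3 (bin 11); offset now 3 = byte 0 bit 3; 29 bits remain
Read 3: bits[3:14] width=11 -> value=710 (bin 01011000110); offset now 14 = byte 1 bit 6; 18 bits remain
Read 4: bits[14:19] width=5 -> value=11 (bin 01011); offset now 19 = byte 2 bit 3; 13 bits remain
Read 5: bits[19:20] width=1 -> value=0 (bin 0); offset now 20 = byte 2 bit 4; 12 bits remain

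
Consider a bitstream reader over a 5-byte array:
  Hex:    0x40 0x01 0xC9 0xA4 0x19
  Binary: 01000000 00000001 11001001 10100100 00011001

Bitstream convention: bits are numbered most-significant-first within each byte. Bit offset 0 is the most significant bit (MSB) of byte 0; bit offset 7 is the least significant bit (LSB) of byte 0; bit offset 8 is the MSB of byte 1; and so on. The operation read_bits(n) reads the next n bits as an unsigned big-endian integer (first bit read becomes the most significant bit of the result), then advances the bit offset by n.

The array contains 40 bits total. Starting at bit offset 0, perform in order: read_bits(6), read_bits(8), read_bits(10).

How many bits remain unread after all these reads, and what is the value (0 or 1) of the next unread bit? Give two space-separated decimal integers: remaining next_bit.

Read 1: bits[0:6] width=6 -> value=16 (bin 010000); offset now 6 = byte 0 bit 6; 34 bits remain
Read 2: bits[6:14] width=8 -> value=0 (bin 00000000); offset now 14 = byte 1 bit 6; 26 bits remain
Read 3: bits[14:24] width=10 -> value=457 (bin 0111001001); offset now 24 = byte 3 bit 0; 16 bits remain

Answer: 16 1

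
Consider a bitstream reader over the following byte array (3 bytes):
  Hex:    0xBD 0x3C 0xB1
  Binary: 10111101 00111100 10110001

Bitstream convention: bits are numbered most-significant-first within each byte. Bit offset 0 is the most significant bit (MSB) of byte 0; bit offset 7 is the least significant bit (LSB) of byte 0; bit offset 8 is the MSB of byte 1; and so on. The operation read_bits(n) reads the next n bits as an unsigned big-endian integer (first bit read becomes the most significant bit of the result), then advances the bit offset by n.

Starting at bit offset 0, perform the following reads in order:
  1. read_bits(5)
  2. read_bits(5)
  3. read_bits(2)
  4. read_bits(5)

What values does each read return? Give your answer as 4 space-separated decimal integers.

Read 1: bits[0:5] width=5 -> value=23 (bin 10111); offset now 5 = byte 0 bit 5; 19 bits remain
Read 2: bits[5:10] width=5 -> value=20 (bin 10100); offset now 10 = byte 1 bit 2; 14 bits remain
Read 3: bits[10:12] width=2 -> value=3 (bin 11); offset now 12 = byte 1 bit 4; 12 bits remain
Read 4: bits[12:17] width=5 -> value=25 (bin 11001); offset now 17 = byte 2 bit 1; 7 bits remain

Answer: 23 20 3 25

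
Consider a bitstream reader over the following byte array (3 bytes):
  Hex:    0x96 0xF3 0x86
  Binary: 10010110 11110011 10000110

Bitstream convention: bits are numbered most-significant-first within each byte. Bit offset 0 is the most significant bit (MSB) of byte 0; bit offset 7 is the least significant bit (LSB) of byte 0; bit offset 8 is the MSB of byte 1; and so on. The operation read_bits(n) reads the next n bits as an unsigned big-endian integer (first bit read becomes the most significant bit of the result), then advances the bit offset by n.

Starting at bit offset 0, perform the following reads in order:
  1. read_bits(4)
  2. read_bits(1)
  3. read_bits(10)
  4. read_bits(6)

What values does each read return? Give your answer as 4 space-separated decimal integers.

Answer: 9 0 889 48

Derivation:
Read 1: bits[0:4] width=4 -> value=9 (bin 1001); offset now 4 = byte 0 bit 4; 20 bits remain
Read 2: bits[4:5] width=1 -> value=0 (bin 0); offset now 5 = byte 0 bit 5; 19 bits remain
Read 3: bits[5:15] width=10 -> value=889 (bin 1101111001); offset now 15 = byte 1 bit 7; 9 bits remain
Read 4: bits[15:21] width=6 -> value=48 (bin 110000); offset now 21 = byte 2 bit 5; 3 bits remain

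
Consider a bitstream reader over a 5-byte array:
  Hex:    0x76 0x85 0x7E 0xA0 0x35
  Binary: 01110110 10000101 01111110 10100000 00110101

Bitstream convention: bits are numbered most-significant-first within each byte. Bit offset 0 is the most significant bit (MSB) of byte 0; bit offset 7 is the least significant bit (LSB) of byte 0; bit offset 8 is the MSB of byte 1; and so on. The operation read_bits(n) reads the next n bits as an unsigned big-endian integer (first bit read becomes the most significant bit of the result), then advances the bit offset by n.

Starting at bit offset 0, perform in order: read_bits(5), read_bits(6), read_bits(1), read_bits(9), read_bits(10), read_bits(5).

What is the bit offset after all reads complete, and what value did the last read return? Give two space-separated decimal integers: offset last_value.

Answer: 36 3

Derivation:
Read 1: bits[0:5] width=5 -> value=14 (bin 01110); offset now 5 = byte 0 bit 5; 35 bits remain
Read 2: bits[5:11] width=6 -> value=52 (bin 110100); offset now 11 = byte 1 bit 3; 29 bits remain
Read 3: bits[11:12] width=1 -> value=0 (bin 0); offset now 12 = byte 1 bit 4; 28 bits remain
Read 4: bits[12:21] width=9 -> value=175 (bin 010101111); offset now 21 = byte 2 bit 5; 19 bits remain
Read 5: bits[21:31] width=10 -> value=848 (bin 1101010000); offset now 31 = byte 3 bit 7; 9 bits remain
Read 6: bits[31:36] width=5 -> value=3 (bin 00011); offset now 36 = byte 4 bit 4; 4 bits remain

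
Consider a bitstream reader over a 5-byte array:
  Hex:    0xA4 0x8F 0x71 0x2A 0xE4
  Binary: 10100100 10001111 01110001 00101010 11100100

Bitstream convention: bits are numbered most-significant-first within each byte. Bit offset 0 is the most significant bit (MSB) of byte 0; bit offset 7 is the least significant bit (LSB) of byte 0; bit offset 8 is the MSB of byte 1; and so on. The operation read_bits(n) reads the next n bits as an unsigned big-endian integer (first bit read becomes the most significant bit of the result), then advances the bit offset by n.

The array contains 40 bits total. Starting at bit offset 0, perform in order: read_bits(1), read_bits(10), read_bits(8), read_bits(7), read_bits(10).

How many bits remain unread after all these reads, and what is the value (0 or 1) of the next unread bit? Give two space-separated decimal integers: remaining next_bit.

Read 1: bits[0:1] width=1 -> value=1 (bin 1); offset now 1 = byte 0 bit 1; 39 bits remain
Read 2: bits[1:11] width=10 -> value=292 (bin 0100100100); offset now 11 = byte 1 bit 3; 29 bits remain
Read 3: bits[11:19] width=8 -> value=123 (bin 01111011); offset now 19 = byte 2 bit 3; 21 bits remain
Read 4: bits[19:26] width=7 -> value=68 (bin 1000100); offset now 26 = byte 3 bit 2; 14 bits remain
Read 5: bits[26:36] width=10 -> value=686 (bin 1010101110); offset now 36 = byte 4 bit 4; 4 bits remain

Answer: 4 0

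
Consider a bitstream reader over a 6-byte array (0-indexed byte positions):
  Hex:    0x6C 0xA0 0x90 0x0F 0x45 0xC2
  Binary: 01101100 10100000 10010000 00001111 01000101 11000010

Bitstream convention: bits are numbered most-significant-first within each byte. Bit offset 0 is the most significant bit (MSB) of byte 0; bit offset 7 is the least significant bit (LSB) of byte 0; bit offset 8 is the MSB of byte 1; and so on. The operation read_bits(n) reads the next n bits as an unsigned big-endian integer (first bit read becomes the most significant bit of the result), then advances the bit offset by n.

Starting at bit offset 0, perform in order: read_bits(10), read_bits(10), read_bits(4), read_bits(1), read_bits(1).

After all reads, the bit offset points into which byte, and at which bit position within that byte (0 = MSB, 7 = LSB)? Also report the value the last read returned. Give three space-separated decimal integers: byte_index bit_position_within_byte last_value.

Answer: 3 2 0

Derivation:
Read 1: bits[0:10] width=10 -> value=434 (bin 0110110010); offset now 10 = byte 1 bit 2; 38 bits remain
Read 2: bits[10:20] width=10 -> value=521 (bin 1000001001); offset now 20 = byte 2 bit 4; 28 bits remain
Read 3: bits[20:24] width=4 -> value=0 (bin 0000); offset now 24 = byte 3 bit 0; 24 bits remain
Read 4: bits[24:25] width=1 -> value=0 (bin 0); offset now 25 = byte 3 bit 1; 23 bits remain
Read 5: bits[25:26] width=1 -> value=0 (bin 0); offset now 26 = byte 3 bit 2; 22 bits remain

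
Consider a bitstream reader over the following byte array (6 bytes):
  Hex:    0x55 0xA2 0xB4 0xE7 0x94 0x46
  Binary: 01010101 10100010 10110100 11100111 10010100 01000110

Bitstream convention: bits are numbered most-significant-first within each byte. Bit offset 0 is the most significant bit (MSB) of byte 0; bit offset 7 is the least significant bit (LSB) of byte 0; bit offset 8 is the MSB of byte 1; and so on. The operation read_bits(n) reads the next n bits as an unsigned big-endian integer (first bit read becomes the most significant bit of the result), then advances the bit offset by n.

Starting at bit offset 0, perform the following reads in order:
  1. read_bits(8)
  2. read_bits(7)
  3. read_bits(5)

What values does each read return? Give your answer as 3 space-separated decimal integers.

Read 1: bits[0:8] width=8 -> value=85 (bin 01010101); offset now 8 = byte 1 bit 0; 40 bits remain
Read 2: bits[8:15] width=7 -> value=81 (bin 1010001); offset now 15 = byte 1 bit 7; 33 bits remain
Read 3: bits[15:20] width=5 -> value=11 (bin 01011); offset now 20 = byte 2 bit 4; 28 bits remain

Answer: 85 81 11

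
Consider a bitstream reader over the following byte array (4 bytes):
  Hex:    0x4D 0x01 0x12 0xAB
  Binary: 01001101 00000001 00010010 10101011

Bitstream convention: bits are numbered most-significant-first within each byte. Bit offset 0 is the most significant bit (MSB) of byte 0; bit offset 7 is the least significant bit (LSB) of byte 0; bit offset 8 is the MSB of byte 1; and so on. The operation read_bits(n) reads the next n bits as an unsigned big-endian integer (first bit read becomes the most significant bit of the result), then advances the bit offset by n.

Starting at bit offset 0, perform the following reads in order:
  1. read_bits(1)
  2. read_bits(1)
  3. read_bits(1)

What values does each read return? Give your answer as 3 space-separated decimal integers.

Answer: 0 1 0

Derivation:
Read 1: bits[0:1] width=1 -> value=0 (bin 0); offset now 1 = byte 0 bit 1; 31 bits remain
Read 2: bits[1:2] width=1 -> value=1 (bin 1); offset now 2 = byte 0 bit 2; 30 bits remain
Read 3: bits[2:3] width=1 -> value=0 (bin 0); offset now 3 = byte 0 bit 3; 29 bits remain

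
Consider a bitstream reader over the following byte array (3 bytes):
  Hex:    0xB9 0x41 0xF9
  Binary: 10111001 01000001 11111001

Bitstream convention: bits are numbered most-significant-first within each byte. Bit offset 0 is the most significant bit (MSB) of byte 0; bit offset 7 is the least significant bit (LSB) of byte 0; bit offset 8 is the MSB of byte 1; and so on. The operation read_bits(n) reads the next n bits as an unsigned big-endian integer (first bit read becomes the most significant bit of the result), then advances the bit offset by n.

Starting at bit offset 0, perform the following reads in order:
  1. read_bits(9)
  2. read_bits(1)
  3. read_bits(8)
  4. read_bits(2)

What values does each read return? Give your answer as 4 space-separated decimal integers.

Answer: 370 1 7 3

Derivation:
Read 1: bits[0:9] width=9 -> value=370 (bin 101110010); offset now 9 = byte 1 bit 1; 15 bits remain
Read 2: bits[9:10] width=1 -> value=1 (bin 1); offset now 10 = byte 1 bit 2; 14 bits remain
Read 3: bits[10:18] width=8 -> value=7 (bin 00000111); offset now 18 = byte 2 bit 2; 6 bits remain
Read 4: bits[18:20] width=2 -> value=3 (bin 11); offset now 20 = byte 2 bit 4; 4 bits remain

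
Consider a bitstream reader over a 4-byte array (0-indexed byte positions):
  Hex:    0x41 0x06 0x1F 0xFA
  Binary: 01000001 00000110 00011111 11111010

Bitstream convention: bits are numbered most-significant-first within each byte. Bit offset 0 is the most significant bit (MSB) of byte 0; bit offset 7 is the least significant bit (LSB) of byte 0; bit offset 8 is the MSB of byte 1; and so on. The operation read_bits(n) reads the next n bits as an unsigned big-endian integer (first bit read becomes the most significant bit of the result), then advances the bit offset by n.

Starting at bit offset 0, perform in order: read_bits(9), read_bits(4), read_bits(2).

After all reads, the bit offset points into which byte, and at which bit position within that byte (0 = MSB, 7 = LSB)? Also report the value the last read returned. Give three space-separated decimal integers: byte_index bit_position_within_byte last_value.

Read 1: bits[0:9] width=9 -> value=130 (bin 010000010); offset now 9 = byte 1 bit 1; 23 bits remain
Read 2: bits[9:13] width=4 -> value=0 (bin 0000); offset now 13 = byte 1 bit 5; 19 bits remain
Read 3: bits[13:15] width=2 -> value=3 (bin 11); offset now 15 = byte 1 bit 7; 17 bits remain

Answer: 1 7 3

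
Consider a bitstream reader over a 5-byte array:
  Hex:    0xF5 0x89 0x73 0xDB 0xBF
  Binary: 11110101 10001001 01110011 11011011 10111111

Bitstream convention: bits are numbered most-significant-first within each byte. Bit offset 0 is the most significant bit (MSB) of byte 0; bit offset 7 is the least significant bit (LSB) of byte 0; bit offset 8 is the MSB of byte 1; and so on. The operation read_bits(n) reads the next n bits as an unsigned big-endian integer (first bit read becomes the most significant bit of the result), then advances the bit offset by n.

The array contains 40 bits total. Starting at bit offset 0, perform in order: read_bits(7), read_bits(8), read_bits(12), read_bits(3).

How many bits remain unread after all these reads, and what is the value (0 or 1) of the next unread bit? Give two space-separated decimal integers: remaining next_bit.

Read 1: bits[0:7] width=7 -> value=122 (bin 1111010); offset now 7 = byte 0 bit 7; 33 bits remain
Read 2: bits[7:15] width=8 -> value=196 (bin 11000100); offset now 15 = byte 1 bit 7; 25 bits remain
Read 3: bits[15:27] width=12 -> value=2974 (bin 101110011110); offset now 27 = byte 3 bit 3; 13 bits remain
Read 4: bits[27:30] width=3 -> value=6 (bin 110); offset now 30 = byte 3 bit 6; 10 bits remain

Answer: 10 1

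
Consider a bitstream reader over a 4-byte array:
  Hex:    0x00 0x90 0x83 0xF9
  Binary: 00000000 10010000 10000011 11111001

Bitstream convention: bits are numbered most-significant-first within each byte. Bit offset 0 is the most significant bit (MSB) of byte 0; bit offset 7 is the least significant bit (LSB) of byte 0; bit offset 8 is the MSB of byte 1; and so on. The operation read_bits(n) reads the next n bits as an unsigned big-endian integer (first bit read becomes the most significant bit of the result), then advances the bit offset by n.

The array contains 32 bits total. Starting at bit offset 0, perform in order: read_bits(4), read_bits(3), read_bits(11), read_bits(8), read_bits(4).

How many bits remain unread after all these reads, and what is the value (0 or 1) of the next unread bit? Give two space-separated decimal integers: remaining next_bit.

Read 1: bits[0:4] width=4 -> value=0 (bin 0000); offset now 4 = byte 0 bit 4; 28 bits remain
Read 2: bits[4:7] width=3 -> value=0 (bin 000); offset now 7 = byte 0 bit 7; 25 bits remain
Read 3: bits[7:18] width=11 -> value=578 (bin 01001000010); offset now 18 = byte 2 bit 2; 14 bits remain
Read 4: bits[18:26] width=8 -> value=15 (bin 00001111); offset now 26 = byte 3 bit 2; 6 bits remain
Read 5: bits[26:30] width=4 -> value=14 (bin 1110); offset now 30 = byte 3 bit 6; 2 bits remain

Answer: 2 0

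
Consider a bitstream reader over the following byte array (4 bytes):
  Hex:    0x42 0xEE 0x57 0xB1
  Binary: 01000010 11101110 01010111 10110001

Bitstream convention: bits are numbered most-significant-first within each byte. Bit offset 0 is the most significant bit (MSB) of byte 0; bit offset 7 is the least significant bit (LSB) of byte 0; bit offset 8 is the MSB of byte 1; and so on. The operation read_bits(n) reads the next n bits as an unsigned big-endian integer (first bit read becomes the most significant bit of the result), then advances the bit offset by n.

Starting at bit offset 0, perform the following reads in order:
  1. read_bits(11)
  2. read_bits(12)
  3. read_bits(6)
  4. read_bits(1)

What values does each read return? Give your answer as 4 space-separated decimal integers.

Read 1: bits[0:11] width=11 -> value=535 (bin 01000010111); offset now 11 = byte 1 bit 3; 21 bits remain
Read 2: bits[11:23] width=12 -> value=1835 (bin 011100101011); offset now 23 = byte 2 bit 7; 9 bits remain
Read 3: bits[23:29] width=6 -> value=54 (bin 110110); offset now 29 = byte 3 bit 5; 3 bits remain
Read 4: bits[29:30] width=1 -> value=0 (bin 0); offset now 30 = byte 3 bit 6; 2 bits remain

Answer: 535 1835 54 0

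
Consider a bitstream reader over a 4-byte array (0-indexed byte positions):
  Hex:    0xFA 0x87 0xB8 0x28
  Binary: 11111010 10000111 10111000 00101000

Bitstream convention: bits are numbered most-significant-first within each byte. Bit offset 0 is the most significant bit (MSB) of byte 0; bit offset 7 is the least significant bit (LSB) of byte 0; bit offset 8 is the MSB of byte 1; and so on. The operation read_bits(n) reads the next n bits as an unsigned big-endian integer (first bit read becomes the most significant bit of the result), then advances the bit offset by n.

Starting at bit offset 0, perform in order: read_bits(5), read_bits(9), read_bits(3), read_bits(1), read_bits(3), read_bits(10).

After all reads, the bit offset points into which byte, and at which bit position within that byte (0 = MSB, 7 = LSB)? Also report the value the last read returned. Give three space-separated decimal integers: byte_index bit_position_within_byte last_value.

Answer: 3 7 20

Derivation:
Read 1: bits[0:5] width=5 -> value=31 (bin 11111); offset now 5 = byte 0 bit 5; 27 bits remain
Read 2: bits[5:14] width=9 -> value=161 (bin 010100001); offset now 14 = byte 1 bit 6; 18 bits remain
Read 3: bits[14:17] width=3 -> value=7 (bin 111); offset now 17 = byte 2 bit 1; 15 bits remain
Read 4: bits[17:18] width=1 -> value=0 (bin 0); offset now 18 = byte 2 bit 2; 14 bits remain
Read 5: bits[18:21] width=3 -> value=7 (bin 111); offset now 21 = byte 2 bit 5; 11 bits remain
Read 6: bits[21:31] width=10 -> value=20 (bin 0000010100); offset now 31 = byte 3 bit 7; 1 bits remain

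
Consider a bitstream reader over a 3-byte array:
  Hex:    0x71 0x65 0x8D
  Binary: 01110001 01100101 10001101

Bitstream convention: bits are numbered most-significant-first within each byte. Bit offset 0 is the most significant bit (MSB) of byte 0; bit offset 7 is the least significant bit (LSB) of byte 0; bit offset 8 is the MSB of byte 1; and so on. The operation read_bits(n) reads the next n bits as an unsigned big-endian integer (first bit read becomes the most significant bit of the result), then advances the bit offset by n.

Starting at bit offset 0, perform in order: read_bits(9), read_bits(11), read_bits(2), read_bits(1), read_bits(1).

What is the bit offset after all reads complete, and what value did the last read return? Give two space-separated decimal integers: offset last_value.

Read 1: bits[0:9] width=9 -> value=226 (bin 011100010); offset now 9 = byte 1 bit 1; 15 bits remain
Read 2: bits[9:20] width=11 -> value=1624 (bin 11001011000); offset now 20 = byte 2 bit 4; 4 bits remain
Read 3: bits[20:22] width=2 -> value=3 (bin 11); offset now 22 = byte 2 bit 6; 2 bits remain
Read 4: bits[22:23] width=1 -> value=0 (bin 0); offset now 23 = byte 2 bit 7; 1 bits remain
Read 5: bits[23:24] width=1 -> value=1 (bin 1); offset now 24 = byte 3 bit 0; 0 bits remain

Answer: 24 1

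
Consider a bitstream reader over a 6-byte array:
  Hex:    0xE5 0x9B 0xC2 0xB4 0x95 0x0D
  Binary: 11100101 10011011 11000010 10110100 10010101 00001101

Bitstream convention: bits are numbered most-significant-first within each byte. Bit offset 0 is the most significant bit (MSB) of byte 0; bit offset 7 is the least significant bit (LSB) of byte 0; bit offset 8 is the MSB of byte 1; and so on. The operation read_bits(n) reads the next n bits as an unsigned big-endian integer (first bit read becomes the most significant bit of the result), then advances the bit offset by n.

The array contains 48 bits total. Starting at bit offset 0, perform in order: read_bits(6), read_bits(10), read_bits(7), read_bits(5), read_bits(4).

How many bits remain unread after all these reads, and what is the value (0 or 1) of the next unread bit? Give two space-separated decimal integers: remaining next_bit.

Read 1: bits[0:6] width=6 -> value=57 (bin 111001); offset now 6 = byte 0 bit 6; 42 bits remain
Read 2: bits[6:16] width=10 -> value=411 (bin 0110011011); offset now 16 = byte 2 bit 0; 32 bits remain
Read 3: bits[16:23] width=7 -> value=97 (bin 1100001); offset now 23 = byte 2 bit 7; 25 bits remain
Read 4: bits[23:28] width=5 -> value=11 (bin 01011); offset now 28 = byte 3 bit 4; 20 bits remain
Read 5: bits[28:32] width=4 -> value=4 (bin 0100); offset now 32 = byte 4 bit 0; 16 bits remain

Answer: 16 1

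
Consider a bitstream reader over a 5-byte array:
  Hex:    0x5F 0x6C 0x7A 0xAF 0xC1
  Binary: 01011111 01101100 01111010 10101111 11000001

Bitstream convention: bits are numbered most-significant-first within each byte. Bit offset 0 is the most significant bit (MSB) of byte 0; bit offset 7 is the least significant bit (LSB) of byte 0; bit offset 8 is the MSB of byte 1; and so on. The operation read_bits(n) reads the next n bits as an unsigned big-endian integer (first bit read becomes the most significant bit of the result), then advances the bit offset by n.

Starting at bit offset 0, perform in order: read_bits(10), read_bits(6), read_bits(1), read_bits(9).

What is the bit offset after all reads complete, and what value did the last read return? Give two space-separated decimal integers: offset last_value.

Answer: 26 490

Derivation:
Read 1: bits[0:10] width=10 -> value=381 (bin 0101111101); offset now 10 = byte 1 bit 2; 30 bits remain
Read 2: bits[10:16] width=6 -> value=44 (bin 101100); offset now 16 = byte 2 bit 0; 24 bits remain
Read 3: bits[16:17] width=1 -> value=0 (bin 0); offset now 17 = byte 2 bit 1; 23 bits remain
Read 4: bits[17:26] width=9 -> value=490 (bin 111101010); offset now 26 = byte 3 bit 2; 14 bits remain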